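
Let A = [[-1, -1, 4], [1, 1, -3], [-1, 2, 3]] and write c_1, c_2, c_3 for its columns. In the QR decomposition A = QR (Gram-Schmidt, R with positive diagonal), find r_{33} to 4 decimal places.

c_1 = (-1, 1, -1); ‖c_1‖ = 1.7321, so e_1 = (-0.5774, 0.5774, -0.5774).
e_1·c_2 = (-0.5774)·(-1) + 0.5774·1 + (-0.5774)·2 = 0.0000.
u_2 = c_2 + 0.0000·e_1 = (-1.0000, 1.0000, 2.0000).
‖u_2‖ = 2.4495, so e_2 = (-0.4082, 0.4082, 0.8165).
e_1·c_3 = (-0.5774)·4 + 0.5774·(-3) + (-0.5774)·3 = -5.7735; e_2·c_3 = (-0.4082)·4 + 0.4082·(-3) + 0.8165·3 = -0.4082.
u_3 = c_3 + 5.7735·e_1 + 0.4082·e_2 = (0.5000, 0.5000, 0.0000).
r_{33} = ‖u_3‖ = 0.7071.

r_{33} = 0.7071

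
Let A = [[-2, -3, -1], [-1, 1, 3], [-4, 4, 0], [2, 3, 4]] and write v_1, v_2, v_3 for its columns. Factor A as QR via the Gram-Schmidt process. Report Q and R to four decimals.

q_1 = v_1/‖v_1‖ = (-2, -1, -4, 2)/5.0000 = (-0.4000, -0.2000, -0.8000, 0.4000).
r_{12} = q_1·v_2 = -1.0000.
u_2 = v_2 + 1.0000·q_1 = (-3.4000, 0.8000, 3.2000, 3.4000).
‖u_2‖ = 5.8310, so q_2 = (-0.5831, 0.1372, 0.5488, 0.5831).
r_{13} = q_1·v_3 = 1.4000; r_{23} = q_2·v_3 = 3.3271.
u_3 = v_3 − 1.4000·q_1 − 3.3271·q_2 = (1.5000, 2.8235, -0.7059, 1.5000).
‖u_3‖ = 3.6015, so q_3 = (0.4165, 0.7840, -0.1960, 0.4165).

Q = [[-0.4000, -0.5831, 0.4165], [-0.2000, 0.1372, 0.7840], [-0.8000, 0.5488, -0.1960], [0.4000, 0.5831, 0.4165]], R = [[5.0000, -1.0000, 1.4000], [0.0000, 5.8310, 3.3271], [0.0000, 0.0000, 3.6015]]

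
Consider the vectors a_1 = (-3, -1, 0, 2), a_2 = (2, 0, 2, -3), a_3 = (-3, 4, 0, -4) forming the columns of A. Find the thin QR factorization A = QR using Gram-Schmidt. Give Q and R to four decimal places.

Q = [[-0.8018, -0.2205, -0.5393], [-0.2673, -0.3308, 0.6797], [0.0000, 0.7718, -0.1644], [0.5345, -0.4962, -0.4691]], R = [[3.7417, -3.2071, -0.8018], [0.0000, 2.5912, 1.3232], [0.0000, 0.0000, 6.2134]]

a_1 = (-3, -1, 0, 2); ‖a_1‖ = 3.7417, so q_1 = (-0.8018, -0.2673, 0.0000, 0.5345).
q_1·a_2 = (-0.8018)·2 + (-0.2673)·0 + 0.0000·2 + 0.5345·(-3) = -3.2071.
u_2 = a_2 + 3.2071·q_1 = (-0.5714, -0.8571, 2.0000, -1.2857).
‖u_2‖ = 2.5912, so q_2 = (-0.2205, -0.3308, 0.7718, -0.4962).
q_1·a_3 = (-0.8018)·(-3) + (-0.2673)·4 + 0.0000·0 + 0.5345·(-4) = -0.8018; q_2·a_3 = (-0.2205)·(-3) + (-0.3308)·4 + 0.7718·0 + (-0.4962)·(-4) = 1.3232.
u_3 = a_3 + 0.8018·q_1 − 1.3232·q_2 = (-3.3511, 4.2234, -1.0213, -2.9149).
‖u_3‖ = 6.2134, so q_3 = (-0.5393, 0.6797, -0.1644, -0.4691).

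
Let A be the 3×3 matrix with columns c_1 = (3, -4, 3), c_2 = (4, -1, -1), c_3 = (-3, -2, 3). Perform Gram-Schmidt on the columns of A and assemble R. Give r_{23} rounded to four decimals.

r_{23} = -4.4489

q_1 = c_1/‖c_1‖ = (3, -4, 3)/5.8310 = (0.5145, -0.6860, 0.5145).
r_{12} = q_1·c_2 = 2.2295.
u_2 = c_2 − 2.2295·q_1 = (2.8529, 0.5294, -2.1471).
‖u_2‖ = 3.6096, so q_2 = (0.7904, 0.1467, -0.5948).
r_{23} = q_2·c_3 = -4.4489.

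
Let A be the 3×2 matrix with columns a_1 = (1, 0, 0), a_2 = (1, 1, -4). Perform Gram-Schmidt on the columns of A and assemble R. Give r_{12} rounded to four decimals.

r_{12} = 1.0000

a_1 = (1, 0, 0); ‖a_1‖ = 1.0000, so q_1 = (1.0000, 0.0000, 0.0000).
r_{12} = q_1·a_2 = 1.0000.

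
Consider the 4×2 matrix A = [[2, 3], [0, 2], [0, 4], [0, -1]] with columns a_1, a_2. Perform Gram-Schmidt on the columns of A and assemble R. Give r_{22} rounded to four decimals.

a_1 = (2, 0, 0, 0); ‖a_1‖ = 2.0000, so q_1 = (1.0000, 0.0000, 0.0000, 0.0000).
q_1·a_2 = 1.0000·3 + 0.0000·2 + 0.0000·4 + 0.0000·(-1) = 3.0000.
u_2 = a_2 − 3.0000·q_1 = (0.0000, 2.0000, 4.0000, -1.0000).
r_{22} = ‖u_2‖ = 4.5826.

r_{22} = 4.5826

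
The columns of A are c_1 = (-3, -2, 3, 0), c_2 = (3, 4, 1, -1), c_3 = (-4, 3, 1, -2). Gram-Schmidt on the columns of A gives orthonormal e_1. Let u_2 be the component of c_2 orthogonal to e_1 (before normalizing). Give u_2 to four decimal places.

c_1 = (-3, -2, 3, 0); ‖c_1‖ = 4.6904, so e_1 = (-0.6396, -0.4264, 0.6396, 0.0000).
e_1·c_2 = (-0.6396)·3 + (-0.4264)·4 + 0.6396·1 + 0.0000·(-1) = -2.9848.
u_2 = c_2 + 2.9848·e_1 = (1.0909, 2.7273, 2.9091, -1.0000).

u_2 = (1.0909, 2.7273, 2.9091, -1.0000)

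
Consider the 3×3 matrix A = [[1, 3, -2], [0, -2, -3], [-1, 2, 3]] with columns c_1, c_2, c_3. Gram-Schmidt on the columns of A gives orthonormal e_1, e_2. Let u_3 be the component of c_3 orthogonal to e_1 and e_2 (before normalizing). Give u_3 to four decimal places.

u_3 = (-0.7879, -1.9697, -0.7879)

c_1 = (1, 0, -1); ‖c_1‖ = 1.4142, so e_1 = (0.7071, 0.0000, -0.7071).
e_1·c_2 = 0.7071·3 + 0.0000·(-2) + (-0.7071)·2 = 0.7071.
u_2 = c_2 − 0.7071·e_1 = (2.5000, -2.0000, 2.5000).
‖u_2‖ = 4.0620, so e_2 = (0.6155, -0.4924, 0.6155).
e_1·c_3 = 0.7071·(-2) + 0.0000·(-3) + (-0.7071)·3 = -3.5355; e_2·c_3 = 0.6155·(-2) + (-0.4924)·(-3) + 0.6155·3 = 2.0926.
u_3 = c_3 + 3.5355·e_1 − 2.0926·e_2 = (-0.7879, -1.9697, -0.7879).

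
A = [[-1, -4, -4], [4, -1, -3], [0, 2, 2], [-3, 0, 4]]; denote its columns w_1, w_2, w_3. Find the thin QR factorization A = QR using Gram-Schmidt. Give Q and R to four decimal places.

w_1 = (-1, 4, 0, -3); ‖w_1‖ = 5.0990, so e_1 = (-0.1961, 0.7845, 0.0000, -0.5883).
e_1·w_2 = (-0.1961)·(-4) + 0.7845·(-1) + 0.0000·2 + (-0.5883)·0 = 0.0000.
u_2 = w_2 + 0.0000·e_1 = (-4.0000, -1.0000, 2.0000, 0.0000).
‖u_2‖ = 4.5826, so e_2 = (-0.8729, -0.2182, 0.4364, 0.0000).
e_1·w_3 = (-0.1961)·(-4) + 0.7845·(-3) + 0.0000·2 + (-0.5883)·4 = -3.9223; e_2·w_3 = (-0.8729)·(-4) + (-0.2182)·(-3) + 0.4364·2 + 0.0000·4 = 5.0190.
u_3 = w_3 + 3.9223·e_1 − 5.0190·e_2 = (-0.3883, 1.1722, -0.1905, 1.6923).
‖u_3‖ = 2.1035, so e_3 = (-0.1846, 0.5572, -0.0906, 0.8045).

Q = [[-0.1961, -0.8729, -0.1846], [0.7845, -0.2182, 0.5572], [0.0000, 0.4364, -0.0906], [-0.5883, 0.0000, 0.8045]], R = [[5.0990, 0.0000, -3.9223], [0.0000, 4.5826, 5.0190], [0.0000, 0.0000, 2.1035]]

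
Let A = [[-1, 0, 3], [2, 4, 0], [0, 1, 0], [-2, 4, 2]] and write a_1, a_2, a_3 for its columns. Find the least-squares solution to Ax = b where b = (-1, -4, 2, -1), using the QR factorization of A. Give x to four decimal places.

q_1 = a_1/‖a_1‖ = (-1, 2, 0, -2)/3.0000 = (-0.3333, 0.6667, 0.0000, -0.6667).
r_{12} = q_1·a_2 = 0.0000.
u_2 = a_2 + 0.0000·q_1 = (0.0000, 4.0000, 1.0000, 4.0000).
‖u_2‖ = 5.7446, so q_2 = (0.0000, 0.6963, 0.1741, 0.6963).
r_{13} = q_1·a_3 = -2.3333; r_{23} = q_2·a_3 = 1.3926.
u_3 = a_3 + 2.3333·q_1 − 1.3926·q_2 = (2.2222, 0.5859, -0.2424, -0.5253).
‖u_3‖ = 2.3698, so q_3 = (0.9377, 0.2472, -0.1023, -0.2216).
Qᵀb = (-1.6667, -3.1334, -1.9095).
Back-substitute: x_3 = -1.9095/2.3698 = -0.8058.
x_2 = (-3.1334 − 1.3926·(-0.8058))/5.7446 = -0.3501.
x_1 = (-1.6667 + 0.0000·(-0.3501) + 2.3333·(-0.8058))/3.0000 = -1.1823.

x = (-1.1823, -0.3501, -0.8058)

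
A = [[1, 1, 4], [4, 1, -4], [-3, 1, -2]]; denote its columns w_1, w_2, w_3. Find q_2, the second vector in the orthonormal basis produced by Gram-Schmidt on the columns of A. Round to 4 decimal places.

q_2 = (0.5472, 0.4104, 0.7295)

q_1 = w_1/‖w_1‖ = (1, 4, -3)/5.0990 = (0.1961, 0.7845, -0.5883).
r_{12} = q_1·w_2 = 0.3922.
u_2 = w_2 − 0.3922·q_1 = (0.9231, 0.6923, 1.2308).
‖u_2‖ = 1.6871, so q_2 = (0.5472, 0.4104, 0.7295).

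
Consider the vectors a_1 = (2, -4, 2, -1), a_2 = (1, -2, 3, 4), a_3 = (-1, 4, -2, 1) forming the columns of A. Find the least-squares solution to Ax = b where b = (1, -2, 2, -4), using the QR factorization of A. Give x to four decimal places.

a_1 = (2, -4, 2, -1); ‖a_1‖ = 5.0000, so q_1 = (0.4000, -0.8000, 0.4000, -0.2000).
q_1·a_2 = 0.4000·1 + (-0.8000)·(-2) + 0.4000·3 + (-0.2000)·4 = 2.4000.
u_2 = a_2 − 2.4000·q_1 = (0.0400, -0.0800, 2.0400, 4.4800).
‖u_2‖ = 4.9234, so q_2 = (0.0081, -0.0162, 0.4143, 0.9099).
q_1·a_3 = 0.4000·(-1) + (-0.8000)·4 + 0.4000·(-2) + (-0.2000)·1 = -4.6000; q_2·a_3 = 0.0081·(-1) + (-0.0162)·4 + 0.4143·(-2) + 0.9099·1 = 0.0081.
u_3 = a_3 + 4.6000·q_1 − 0.0081·q_2 = (0.8399, 0.3201, -0.1634, 0.0726).
‖u_3‖ = 0.9165, so q_3 = (0.9165, 0.3493, -0.1783, 0.0792).
Qᵀb = (3.6000, -2.7704, -0.4555).
Back-substitute: x_3 = -0.4555/0.9165 = -0.4971.
x_2 = (-2.7704 − 0.0081·(-0.4971))/4.9234 = -0.5619.
x_1 = (3.6000 − 2.4000·(-0.5619) + 4.6000·(-0.4971))/5.0000 = 0.5324.

x = (0.5324, -0.5619, -0.4971)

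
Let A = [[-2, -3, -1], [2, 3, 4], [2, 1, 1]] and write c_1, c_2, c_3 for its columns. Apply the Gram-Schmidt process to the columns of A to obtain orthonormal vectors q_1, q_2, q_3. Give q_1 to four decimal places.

c_1 = (-2, 2, 2); ‖c_1‖ = 3.4641, so q_1 = (-0.5774, 0.5774, 0.5774).

q_1 = (-0.5774, 0.5774, 0.5774)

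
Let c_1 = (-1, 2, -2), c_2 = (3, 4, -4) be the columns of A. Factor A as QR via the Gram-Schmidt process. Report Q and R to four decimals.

c_1 = (-1, 2, -2); ‖c_1‖ = 3.0000, so e_1 = (-0.3333, 0.6667, -0.6667).
e_1·c_2 = (-0.3333)·3 + 0.6667·4 + (-0.6667)·(-4) = 4.3333.
u_2 = c_2 − 4.3333·e_1 = (4.4444, 1.1111, -1.1111).
‖u_2‖ = 4.7140, so e_2 = (0.9428, 0.2357, -0.2357).

Q = [[-0.3333, 0.9428], [0.6667, 0.2357], [-0.6667, -0.2357]], R = [[3.0000, 4.3333], [0.0000, 4.7140]]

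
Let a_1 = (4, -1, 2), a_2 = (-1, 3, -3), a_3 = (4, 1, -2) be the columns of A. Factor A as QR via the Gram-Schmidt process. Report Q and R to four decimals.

Q = [[0.8729, 0.4461, 0.1978], [-0.2182, 0.7194, -0.6594], [0.4364, -0.5324, -0.7253]], R = [[4.5826, -2.8368, 2.4004], [0.0000, 3.3094, 3.5684], [0.0000, 0.0000, 1.5825]]

a_1 = (4, -1, 2); ‖a_1‖ = 4.5826, so q_1 = (0.8729, -0.2182, 0.4364).
q_1·a_2 = 0.8729·(-1) + (-0.2182)·3 + 0.4364·(-3) = -2.8368.
u_2 = a_2 + 2.8368·q_1 = (1.4762, 2.3810, -1.7619).
‖u_2‖ = 3.3094, so q_2 = (0.4461, 0.7194, -0.5324).
q_1·a_3 = 0.8729·4 + (-0.2182)·1 + 0.4364·(-2) = 2.4004; q_2·a_3 = 0.4461·4 + 0.7194·1 + (-0.5324)·(-2) = 3.5684.
u_3 = a_3 − 2.4004·q_1 − 3.5684·q_2 = (0.3130, -1.0435, -1.1478).
‖u_3‖ = 1.5825, so q_3 = (0.1978, -0.6594, -0.7253).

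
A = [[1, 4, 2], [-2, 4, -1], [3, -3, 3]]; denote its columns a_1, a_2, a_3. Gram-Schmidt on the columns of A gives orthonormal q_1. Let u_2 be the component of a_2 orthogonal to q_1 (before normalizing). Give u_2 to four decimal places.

a_1 = (1, -2, 3); ‖a_1‖ = 3.7417, so q_1 = (0.2673, -0.5345, 0.8018).
q_1·a_2 = 0.2673·4 + (-0.5345)·4 + 0.8018·(-3) = -3.4744.
u_2 = a_2 + 3.4744·q_1 = (4.9286, 2.1429, -0.2143).

u_2 = (4.9286, 2.1429, -0.2143)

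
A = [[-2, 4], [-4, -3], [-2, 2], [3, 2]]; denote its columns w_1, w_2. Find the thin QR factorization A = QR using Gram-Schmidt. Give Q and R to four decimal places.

Q = [[-0.3482, 0.7725], [-0.6963, -0.4023], [-0.3482, 0.4184], [0.5222, 0.2575]], R = [[5.7446, 1.0445], [0.0000, 5.6488]]

q_1 = w_1/‖w_1‖ = (-2, -4, -2, 3)/5.7446 = (-0.3482, -0.6963, -0.3482, 0.5222).
r_{12} = q_1·w_2 = 1.0445.
u_2 = w_2 − 1.0445·q_1 = (4.3636, -2.2727, 2.3636, 1.4545).
‖u_2‖ = 5.6488, so q_2 = (0.7725, -0.4023, 0.4184, 0.2575).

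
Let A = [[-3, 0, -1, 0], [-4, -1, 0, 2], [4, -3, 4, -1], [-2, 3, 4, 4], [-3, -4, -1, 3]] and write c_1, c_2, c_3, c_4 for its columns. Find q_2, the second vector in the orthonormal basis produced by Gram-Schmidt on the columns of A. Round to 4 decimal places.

q_1 = c_1/‖c_1‖ = (-3, -4, 4, -2, -3)/7.3485 = (-0.4082, -0.5443, 0.5443, -0.2722, -0.4082).
r_{12} = q_1·c_2 = -0.2722.
u_2 = c_2 + 0.2722·q_1 = (-0.1111, -1.1481, -2.8519, 2.9259, -4.1111).
‖u_2‖ = 5.9098, so q_2 = (-0.0188, -0.1943, -0.4826, 0.4951, -0.6956).

q_2 = (-0.0188, -0.1943, -0.4826, 0.4951, -0.6956)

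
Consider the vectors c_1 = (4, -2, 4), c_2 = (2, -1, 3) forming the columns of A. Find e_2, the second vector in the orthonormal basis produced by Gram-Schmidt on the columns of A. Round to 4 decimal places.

e_2 = (-0.5963, 0.2981, 0.7454)

c_1 = (4, -2, 4); ‖c_1‖ = 6.0000, so e_1 = (0.6667, -0.3333, 0.6667).
e_1·c_2 = 0.6667·2 + (-0.3333)·(-1) + 0.6667·3 = 3.6667.
u_2 = c_2 − 3.6667·e_1 = (-0.4444, 0.2222, 0.5556).
‖u_2‖ = 0.7454, so e_2 = (-0.5963, 0.2981, 0.7454).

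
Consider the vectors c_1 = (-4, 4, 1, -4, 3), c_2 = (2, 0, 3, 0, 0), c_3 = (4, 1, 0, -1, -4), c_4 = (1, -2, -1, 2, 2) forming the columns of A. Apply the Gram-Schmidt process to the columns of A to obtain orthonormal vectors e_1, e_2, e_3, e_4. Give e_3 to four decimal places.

e_3 = (0.3665, 0.4508, -0.2443, -0.4508, -0.6321)

c_1 = (-4, 4, 1, -4, 3); ‖c_1‖ = 7.6158, so e_1 = (-0.5252, 0.5252, 0.1313, -0.5252, 0.3939).
e_1·c_2 = (-0.5252)·2 + 0.5252·0 + 0.1313·3 + (-0.5252)·0 + 0.3939·0 = -0.6565.
u_2 = c_2 + 0.6565·e_1 = (1.6552, 0.3448, 3.0862, -0.3448, 0.2586).
‖u_2‖ = 3.5453, so e_2 = (0.4669, 0.0973, 0.8705, -0.0973, 0.0729).
e_1·c_3 = (-0.5252)·4 + 0.5252·1 + 0.1313·0 + (-0.5252)·(-1) + 0.3939·(-4) = -2.6261; e_2·c_3 = 0.4669·4 + 0.0973·1 + 0.8705·0 + (-0.0973)·(-1) + 0.0729·(-4) = 1.7702.
u_3 = c_3 + 2.6261·e_1 − 1.7702·e_2 = (1.7942, 2.2071, -1.1962, -2.2071, -3.0947).
‖u_3‖ = 4.8959, so e_3 = (0.3665, 0.4508, -0.2443, -0.4508, -0.6321).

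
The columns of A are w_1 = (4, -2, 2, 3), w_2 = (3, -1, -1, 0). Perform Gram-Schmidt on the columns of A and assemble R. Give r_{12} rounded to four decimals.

r_{12} = 2.0889

w_1 = (4, -2, 2, 3); ‖w_1‖ = 5.7446, so q_1 = (0.6963, -0.3482, 0.3482, 0.5222).
r_{12} = q_1·w_2 = 2.0889.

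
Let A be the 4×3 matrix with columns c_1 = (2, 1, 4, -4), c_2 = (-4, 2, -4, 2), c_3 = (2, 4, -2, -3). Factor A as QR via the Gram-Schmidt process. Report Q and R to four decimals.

Q = [[0.3288, -0.6007, 0.6944], [0.1644, 0.7099, 0.3487], [0.6576, -0.1911, -0.6057], [-0.6576, -0.3140, -0.1713]], R = [[6.0828, -4.9320, 1.9728], [0.0000, 3.9593, 2.9626], [0.0000, 0.0000, 4.5090]]

c_1 = (2, 1, 4, -4); ‖c_1‖ = 6.0828, so q_1 = (0.3288, 0.1644, 0.6576, -0.6576).
q_1·c_2 = 0.3288·(-4) + 0.1644·2 + 0.6576·(-4) + (-0.6576)·2 = -4.9320.
u_2 = c_2 + 4.9320·q_1 = (-2.3784, 2.8108, -0.7568, -1.2432).
‖u_2‖ = 3.9593, so q_2 = (-0.6007, 0.7099, -0.1911, -0.3140).
q_1·c_3 = 0.3288·2 + 0.1644·4 + 0.6576·(-2) + (-0.6576)·(-3) = 1.9728; q_2·c_3 = (-0.6007)·2 + 0.7099·4 + (-0.1911)·(-2) + (-0.3140)·(-3) = 2.9626.
u_3 = c_3 − 1.9728·q_1 − 2.9626·q_2 = (3.1310, 1.5724, -2.7310, -0.7724).
‖u_3‖ = 4.5090, so q_3 = (0.6944, 0.3487, -0.6057, -0.1713).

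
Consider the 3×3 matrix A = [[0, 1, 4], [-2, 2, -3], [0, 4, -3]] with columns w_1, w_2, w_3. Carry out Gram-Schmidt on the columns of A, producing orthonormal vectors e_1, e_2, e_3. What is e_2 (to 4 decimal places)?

w_1 = (0, -2, 0); ‖w_1‖ = 2.0000, so e_1 = (0.0000, -1.0000, 0.0000).
e_1·w_2 = 0.0000·1 + (-1.0000)·2 + 0.0000·4 = -2.0000.
u_2 = w_2 + 2.0000·e_1 = (1.0000, 0.0000, 4.0000).
‖u_2‖ = 4.1231, so e_2 = (0.2425, 0.0000, 0.9701).

e_2 = (0.2425, 0.0000, 0.9701)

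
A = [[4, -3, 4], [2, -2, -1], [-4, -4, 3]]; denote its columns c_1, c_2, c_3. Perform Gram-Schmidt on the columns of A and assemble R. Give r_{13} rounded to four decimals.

r_{13} = 0.3333

q_1 = c_1/‖c_1‖ = (4, 2, -4)/6.0000 = (0.6667, 0.3333, -0.6667).
r_{13} = q_1·c_3 = 0.3333.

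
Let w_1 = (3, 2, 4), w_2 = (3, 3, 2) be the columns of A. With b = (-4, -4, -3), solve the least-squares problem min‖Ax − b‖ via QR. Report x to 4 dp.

x = (-0.1284, -1.2294)

e_1 = w_1/‖w_1‖ = (3, 2, 4)/5.3852 = (0.5571, 0.3714, 0.7428).
r_{12} = e_1·w_2 = 4.2710.
u_2 = w_2 − 4.2710·e_1 = (0.6207, 1.4138, -1.1724).
‖u_2‖ = 1.9387, so e_2 = (0.3202, 0.7292, -0.6047).
Qᵀb = (-5.9423, -2.3834).
Back-substitute: x_2 = -2.3834/1.9387 = -1.2294.
x_1 = (-5.9423 − 4.2710·(-1.2294))/5.3852 = -0.1284.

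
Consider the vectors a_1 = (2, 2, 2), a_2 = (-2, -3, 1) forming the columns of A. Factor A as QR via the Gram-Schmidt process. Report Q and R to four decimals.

q_1 = a_1/‖a_1‖ = (2, 2, 2)/3.4641 = (0.5774, 0.5774, 0.5774).
r_{12} = q_1·a_2 = -2.3094.
u_2 = a_2 + 2.3094·q_1 = (-0.6667, -1.6667, 2.3333).
‖u_2‖ = 2.9439, so q_2 = (-0.2265, -0.5661, 0.7926).

Q = [[0.5774, -0.2265], [0.5774, -0.5661], [0.5774, 0.7926]], R = [[3.4641, -2.3094], [0.0000, 2.9439]]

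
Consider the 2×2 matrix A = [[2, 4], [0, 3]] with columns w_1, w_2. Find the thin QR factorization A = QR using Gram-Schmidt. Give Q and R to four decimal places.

Q = [[1.0000, 0.0000], [0.0000, 1.0000]], R = [[2.0000, 4.0000], [0.0000, 3.0000]]

w_1 = (2, 0); ‖w_1‖ = 2.0000, so q_1 = (1.0000, 0.0000).
q_1·w_2 = 1.0000·4 + 0.0000·3 = 4.0000.
u_2 = w_2 − 4.0000·q_1 = (0.0000, 3.0000).
‖u_2‖ = 3.0000, so q_2 = (0.0000, 1.0000).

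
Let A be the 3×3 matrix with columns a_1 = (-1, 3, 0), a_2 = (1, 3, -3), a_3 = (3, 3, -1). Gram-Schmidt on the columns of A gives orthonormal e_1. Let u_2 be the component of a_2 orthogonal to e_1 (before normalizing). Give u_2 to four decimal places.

u_2 = (1.8000, 0.6000, -3.0000)

a_1 = (-1, 3, 0); ‖a_1‖ = 3.1623, so e_1 = (-0.3162, 0.9487, 0.0000).
e_1·a_2 = (-0.3162)·1 + 0.9487·3 + 0.0000·(-3) = 2.5298.
u_2 = a_2 − 2.5298·e_1 = (1.8000, 0.6000, -3.0000).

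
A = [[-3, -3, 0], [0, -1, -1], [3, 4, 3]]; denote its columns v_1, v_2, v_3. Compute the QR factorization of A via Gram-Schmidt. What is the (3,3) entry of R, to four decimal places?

r_{33} = 1.1547

v_1 = (-3, 0, 3); ‖v_1‖ = 4.2426, so q_1 = (-0.7071, 0.0000, 0.7071).
q_1·v_2 = (-0.7071)·(-3) + 0.0000·(-1) + 0.7071·4 = 4.9497.
u_2 = v_2 − 4.9497·q_1 = (0.5000, -1.0000, 0.5000).
‖u_2‖ = 1.2247, so q_2 = (0.4082, -0.8165, 0.4082).
q_1·v_3 = (-0.7071)·0 + 0.0000·(-1) + 0.7071·3 = 2.1213; q_2·v_3 = 0.4082·0 + (-0.8165)·(-1) + 0.4082·3 = 2.0412.
u_3 = v_3 − 2.1213·q_1 − 2.0412·q_2 = (0.6667, 0.6667, 0.6667).
r_{33} = ‖u_3‖ = 1.1547.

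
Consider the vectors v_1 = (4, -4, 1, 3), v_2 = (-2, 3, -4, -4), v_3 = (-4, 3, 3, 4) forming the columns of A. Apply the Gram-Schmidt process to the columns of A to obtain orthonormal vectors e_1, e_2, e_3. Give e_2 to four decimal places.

e_2 = (0.3799, -0.1140, -0.8357, -0.3799)

e_1 = v_1/‖v_1‖ = (4, -4, 1, 3)/6.4807 = (0.6172, -0.6172, 0.1543, 0.4629).
r_{12} = e_1·v_2 = -5.5549.
u_2 = v_2 + 5.5549·e_1 = (1.4286, -0.4286, -3.1429, -1.4286).
‖u_2‖ = 3.7607, so e_2 = (0.3799, -0.1140, -0.8357, -0.3799).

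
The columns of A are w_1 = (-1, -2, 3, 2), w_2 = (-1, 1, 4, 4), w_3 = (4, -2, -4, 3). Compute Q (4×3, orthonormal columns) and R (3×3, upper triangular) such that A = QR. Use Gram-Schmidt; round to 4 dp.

Q = [[-0.2357, 0.0149, 0.5678], [-0.4714, 0.8331, -0.2851], [0.7071, 0.2232, -0.4289], [0.4714, 0.5058, 0.6421]], R = [[4.2426, 4.4783, -1.4142], [0.0000, 3.7342, -0.9819], [0.0000, 0.0000, 6.4835]]

w_1 = (-1, -2, 3, 2); ‖w_1‖ = 4.2426, so q_1 = (-0.2357, -0.4714, 0.7071, 0.4714).
q_1·w_2 = (-0.2357)·(-1) + (-0.4714)·1 + 0.7071·4 + 0.4714·4 = 4.4783.
u_2 = w_2 − 4.4783·q_1 = (0.0556, 3.1111, 0.8333, 1.8889).
‖u_2‖ = 3.7342, so q_2 = (0.0149, 0.8331, 0.2232, 0.5058).
q_1·w_3 = (-0.2357)·4 + (-0.4714)·(-2) + 0.7071·(-4) + 0.4714·3 = -1.4142; q_2·w_3 = 0.0149·4 + 0.8331·(-2) + 0.2232·(-4) + 0.5058·3 = -0.9819.
u_3 = w_3 + 1.4142·q_1 + 0.9819·q_2 = (3.6813, -1.8486, -2.7809, 4.1633).
‖u_3‖ = 6.4835, so q_3 = (0.5678, -0.2851, -0.4289, 0.6421).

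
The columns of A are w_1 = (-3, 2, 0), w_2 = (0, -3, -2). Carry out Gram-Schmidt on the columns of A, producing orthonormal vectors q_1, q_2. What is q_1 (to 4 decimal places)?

q_1 = (-0.8321, 0.5547, 0.0000)

w_1 = (-3, 2, 0); ‖w_1‖ = 3.6056, so q_1 = (-0.8321, 0.5547, 0.0000).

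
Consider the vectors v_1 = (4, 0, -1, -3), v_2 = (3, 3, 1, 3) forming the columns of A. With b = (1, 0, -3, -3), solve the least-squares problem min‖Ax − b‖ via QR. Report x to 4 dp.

v_1 = (4, 0, -1, -3); ‖v_1‖ = 5.0990, so q_1 = (0.7845, 0.0000, -0.1961, -0.5883).
q_1·v_2 = 0.7845·3 + 0.0000·3 + (-0.1961)·1 + (-0.5883)·3 = 0.3922.
u_2 = v_2 − 0.3922·q_1 = (2.6923, 3.0000, 1.0769, 3.2308).
‖u_2‖ = 5.2769, so q_2 = (0.5102, 0.5685, 0.2041, 0.6122).
Qᵀb = (3.1379, -1.9388).
Back-substitute: x_2 = -1.9388/5.2769 = -0.3674.
x_1 = (3.1379 − 0.3922·(-0.3674))/5.0990 = 0.6436.

x = (0.6436, -0.3674)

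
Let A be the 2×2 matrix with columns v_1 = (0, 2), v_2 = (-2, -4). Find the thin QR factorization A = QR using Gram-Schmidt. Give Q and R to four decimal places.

Q = [[0.0000, -1.0000], [1.0000, 0.0000]], R = [[2.0000, -4.0000], [0.0000, 2.0000]]

e_1 = v_1/‖v_1‖ = (0, 2)/2.0000 = (0.0000, 1.0000).
r_{12} = e_1·v_2 = -4.0000.
u_2 = v_2 + 4.0000·e_1 = (-2.0000, 0.0000).
‖u_2‖ = 2.0000, so e_2 = (-1.0000, 0.0000).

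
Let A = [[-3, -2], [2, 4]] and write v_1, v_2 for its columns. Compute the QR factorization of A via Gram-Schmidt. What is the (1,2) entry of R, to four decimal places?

r_{12} = 3.8829

v_1 = (-3, 2); ‖v_1‖ = 3.6056, so q_1 = (-0.8321, 0.5547).
r_{12} = q_1·v_2 = 3.8829.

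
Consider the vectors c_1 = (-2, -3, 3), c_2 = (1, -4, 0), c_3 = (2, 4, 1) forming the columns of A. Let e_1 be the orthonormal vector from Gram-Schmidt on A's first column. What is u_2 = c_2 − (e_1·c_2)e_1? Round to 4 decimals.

e_1 = c_1/‖c_1‖ = (-2, -3, 3)/4.6904 = (-0.4264, -0.6396, 0.6396).
r_{12} = e_1·c_2 = 2.1320.
u_2 = c_2 − 2.1320·e_1 = (1.9091, -2.6364, -1.3636).

u_2 = (1.9091, -2.6364, -1.3636)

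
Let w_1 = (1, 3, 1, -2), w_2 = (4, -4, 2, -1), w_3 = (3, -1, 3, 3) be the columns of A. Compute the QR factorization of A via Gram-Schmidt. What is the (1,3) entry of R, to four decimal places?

r_{13} = -0.7746

w_1 = (1, 3, 1, -2); ‖w_1‖ = 3.8730, so q_1 = (0.2582, 0.7746, 0.2582, -0.5164).
r_{13} = q_1·w_3 = -0.7746.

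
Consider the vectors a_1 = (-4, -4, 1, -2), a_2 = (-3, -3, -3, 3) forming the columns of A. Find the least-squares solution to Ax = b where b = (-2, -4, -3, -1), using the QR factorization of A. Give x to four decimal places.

q_1 = a_1/‖a_1‖ = (-4, -4, 1, -2)/6.0828 = (-0.6576, -0.6576, 0.1644, -0.3288).
r_{12} = q_1·a_2 = 2.4660.
u_2 = a_2 − 2.4660·q_1 = (-1.3784, -1.3784, -3.4054, 3.8108).
‖u_2‖ = 5.4698, so q_2 = (-0.2520, -0.2520, -0.6226, 0.6967).
Qᵀb = (3.7812, 2.6830).
Back-substitute: x_2 = 2.6830/5.4698 = 0.4905.
x_1 = (3.7812 − 2.4660·0.4905)/6.0828 = 0.4228.

x = (0.4228, 0.4905)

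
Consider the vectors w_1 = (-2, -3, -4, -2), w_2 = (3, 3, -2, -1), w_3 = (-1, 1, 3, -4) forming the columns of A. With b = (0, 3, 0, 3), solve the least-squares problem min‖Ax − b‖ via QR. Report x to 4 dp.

q_1 = w_1/‖w_1‖ = (-2, -3, -4, -2)/5.7446 = (-0.3482, -0.5222, -0.6963, -0.3482).
r_{12} = q_1·w_2 = -0.8704.
u_2 = w_2 + 0.8704·q_1 = (2.6970, 2.5455, -2.6061, -1.3030).
‖u_2‖ = 4.7162, so q_2 = (0.5719, 0.5397, -0.5526, -0.2763).
r_{13} = q_1·w_3 = -0.8704; r_{23} = q_2·w_3 = -0.5847.
u_3 = w_3 + 0.8704·q_1 + 0.5847·q_2 = (-0.9687, 0.8610, 2.0708, -4.4646).
‖u_3‖ = 5.0893, so q_3 = (-0.1903, 0.1692, 0.4069, -0.8773).
Qᵀb = (-2.6112, 0.7903, -2.1242).
Back-substitute: x_3 = -2.1242/5.0893 = -0.4174.
x_2 = (0.7903 + 0.5847·(-0.4174))/4.7162 = 0.1158.
x_1 = (-2.6112 + 0.8704·0.1158 + 0.8704·(-0.4174))/5.7446 = -0.5002.

x = (-0.5002, 0.1158, -0.4174)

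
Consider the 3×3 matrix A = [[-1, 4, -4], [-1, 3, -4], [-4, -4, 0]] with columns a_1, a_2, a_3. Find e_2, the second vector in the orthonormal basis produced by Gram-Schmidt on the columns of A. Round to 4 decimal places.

a_1 = (-1, -1, -4); ‖a_1‖ = 4.2426, so e_1 = (-0.2357, -0.2357, -0.9428).
e_1·a_2 = (-0.2357)·4 + (-0.2357)·3 + (-0.9428)·(-4) = 2.1213.
u_2 = a_2 − 2.1213·e_1 = (4.5000, 3.5000, -2.0000).
‖u_2‖ = 6.0415, so e_2 = (0.7448, 0.5793, -0.3310).

e_2 = (0.7448, 0.5793, -0.3310)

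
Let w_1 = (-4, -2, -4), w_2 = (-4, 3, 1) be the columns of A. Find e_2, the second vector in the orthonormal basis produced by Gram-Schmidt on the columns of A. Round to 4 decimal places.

w_1 = (-4, -2, -4); ‖w_1‖ = 6.0000, so e_1 = (-0.6667, -0.3333, -0.6667).
e_1·w_2 = (-0.6667)·(-4) + (-0.3333)·3 + (-0.6667)·1 = 1.0000.
u_2 = w_2 − 1.0000·e_1 = (-3.3333, 3.3333, 1.6667).
‖u_2‖ = 5.0000, so e_2 = (-0.6667, 0.6667, 0.3333).

e_2 = (-0.6667, 0.6667, 0.3333)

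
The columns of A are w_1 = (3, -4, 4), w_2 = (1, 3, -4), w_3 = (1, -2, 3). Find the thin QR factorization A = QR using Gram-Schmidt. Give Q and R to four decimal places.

e_1 = w_1/‖w_1‖ = (3, -4, 4)/6.4031 = (0.4685, -0.6247, 0.6247).
r_{12} = e_1·w_2 = -3.9043.
u_2 = w_2 + 3.9043·e_1 = (2.8293, 0.5610, -1.5610).
‖u_2‖ = 3.2796, so e_2 = (0.8627, 0.1710, -0.4760).
r_{13} = e_1·w_3 = 3.5920; r_{23} = e_2·w_3 = -0.9073.
u_3 = w_3 − 3.5920·e_1 + 0.9073·e_2 = (0.0998, 0.3991, 0.3243).
‖u_3‖ = 0.5238, so e_3 = (0.1905, 0.7619, 0.6190).

Q = [[0.4685, 0.8627, 0.1905], [-0.6247, 0.1710, 0.7619], [0.6247, -0.4760, 0.6190]], R = [[6.4031, -3.9043, 3.5920], [0.0000, 3.2796, -0.9073], [0.0000, 0.0000, 0.5238]]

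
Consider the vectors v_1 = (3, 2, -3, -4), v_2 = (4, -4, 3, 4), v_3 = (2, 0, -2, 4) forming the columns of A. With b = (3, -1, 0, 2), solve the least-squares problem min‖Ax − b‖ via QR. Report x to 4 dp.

v_1 = (3, 2, -3, -4); ‖v_1‖ = 6.1644, so q_1 = (0.4867, 0.3244, -0.4867, -0.6489).
q_1·v_2 = 0.4867·4 + 0.3244·(-4) + (-0.4867)·3 + (-0.6489)·4 = -3.4066.
u_2 = v_2 + 3.4066·q_1 = (5.6579, -2.8947, 1.3421, 1.7895).
‖u_2‖ = 6.7376, so q_2 = (0.8398, -0.4296, 0.1992, 0.2656).
q_1·v_3 = 0.4867·2 + 0.3244·0 + (-0.4867)·(-2) + (-0.6489)·4 = -0.6489; q_2·v_3 = 0.8398·2 + (-0.4296)·0 + 0.1992·(-2) + 0.2656·4 = 2.3435.
u_3 = v_3 + 0.6489·q_1 − 2.3435·q_2 = (0.3478, 1.2174, -2.7826, 2.9565).
‖u_3‖ = 4.2529, so q_3 = (0.0818, 0.2863, -0.6543, 0.6952).
Qᵀb = (-0.1622, 3.4801, 1.3495).
Back-substitute: x_3 = 1.3495/4.2529 = 0.3173.
x_2 = (3.4801 − 2.3435·0.3173)/6.7376 = 0.4062.
x_1 = (-0.1622 + 3.4066·0.4062 + 0.6489·0.3173)/6.1644 = 0.2315.

x = (0.2315, 0.4062, 0.3173)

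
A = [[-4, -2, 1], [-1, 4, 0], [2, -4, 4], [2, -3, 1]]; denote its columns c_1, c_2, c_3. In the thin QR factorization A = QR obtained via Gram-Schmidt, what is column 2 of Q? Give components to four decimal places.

c_1 = (-4, -1, 2, 2); ‖c_1‖ = 5.0000, so q_1 = (-0.8000, -0.2000, 0.4000, 0.4000).
q_1·c_2 = (-0.8000)·(-2) + (-0.2000)·4 + 0.4000·(-4) + 0.4000·(-3) = -2.0000.
u_2 = c_2 + 2.0000·q_1 = (-3.6000, 3.6000, -3.2000, -2.2000).
‖u_2‖ = 6.4031, so q_2 = (-0.5622, 0.5622, -0.4998, -0.3436).

q_2 = (-0.5622, 0.5622, -0.4998, -0.3436)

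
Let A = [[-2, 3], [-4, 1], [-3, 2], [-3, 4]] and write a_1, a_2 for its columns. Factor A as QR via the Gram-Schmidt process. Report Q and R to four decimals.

Q = [[-0.3244, 0.4987], [-0.6489, -0.6362], [-0.4867, -0.0688], [-0.4867, 0.5846]], R = [[6.1644, -4.5422], [0.0000, 3.0608]]

a_1 = (-2, -4, -3, -3); ‖a_1‖ = 6.1644, so e_1 = (-0.3244, -0.6489, -0.4867, -0.4867).
e_1·a_2 = (-0.3244)·3 + (-0.6489)·1 + (-0.4867)·2 + (-0.4867)·4 = -4.5422.
u_2 = a_2 + 4.5422·e_1 = (1.5263, -1.9474, -0.2105, 1.7895).
‖u_2‖ = 3.0608, so e_2 = (0.4987, -0.6362, -0.0688, 0.5846).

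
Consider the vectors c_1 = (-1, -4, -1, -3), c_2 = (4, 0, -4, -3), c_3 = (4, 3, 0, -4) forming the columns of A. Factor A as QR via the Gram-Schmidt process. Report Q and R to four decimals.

Q = [[-0.1925, 0.7030, 0.1202], [-0.7698, 0.2163, 0.3270], [-0.1925, -0.5948, 0.6364], [-0.5774, -0.3244, -0.6882]], R = [[5.1962, 1.7321, -0.7698], [0.0000, 6.1644, 4.7585], [0.0000, 0.0000, 4.2148]]

c_1 = (-1, -4, -1, -3); ‖c_1‖ = 5.1962, so q_1 = (-0.1925, -0.7698, -0.1925, -0.5774).
q_1·c_2 = (-0.1925)·4 + (-0.7698)·0 + (-0.1925)·(-4) + (-0.5774)·(-3) = 1.7321.
u_2 = c_2 − 1.7321·q_1 = (4.3333, 1.3333, -3.6667, -2.0000).
‖u_2‖ = 6.1644, so q_2 = (0.7030, 0.2163, -0.5948, -0.3244).
q_1·c_3 = (-0.1925)·4 + (-0.7698)·3 + (-0.1925)·0 + (-0.5774)·(-4) = -0.7698; q_2·c_3 = 0.7030·4 + 0.2163·3 + (-0.5948)·0 + (-0.3244)·(-4) = 4.7585.
u_3 = c_3 + 0.7698·q_1 − 4.7585·q_2 = (0.5068, 1.3782, 2.6823, -2.9006).
‖u_3‖ = 4.2148, so q_3 = (0.1202, 0.3270, 0.6364, -0.6882).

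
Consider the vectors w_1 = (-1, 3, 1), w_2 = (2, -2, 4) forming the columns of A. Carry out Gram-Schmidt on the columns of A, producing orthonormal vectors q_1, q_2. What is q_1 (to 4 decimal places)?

q_1 = (-0.3015, 0.9045, 0.3015)

w_1 = (-1, 3, 1); ‖w_1‖ = 3.3166, so q_1 = (-0.3015, 0.9045, 0.3015).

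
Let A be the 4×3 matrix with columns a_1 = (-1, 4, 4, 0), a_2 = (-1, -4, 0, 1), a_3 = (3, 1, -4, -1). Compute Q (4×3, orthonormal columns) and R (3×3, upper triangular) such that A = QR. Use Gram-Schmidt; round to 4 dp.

e_1 = a_1/‖a_1‖ = (-1, 4, 4, 0)/5.7446 = (-0.1741, 0.6963, 0.6963, 0.0000).
r_{12} = e_1·a_2 = -2.6112.
u_2 = a_2 + 2.6112·e_1 = (-1.4545, -2.1818, 1.8182, 1.0000).
‖u_2‖ = 3.3439, so e_2 = (-0.4350, -0.6525, 0.5437, 0.2990).
r_{13} = e_1·a_3 = -2.6112; r_{23} = e_2·a_3 = -4.4314.
u_3 = a_3 + 2.6112·e_1 + 4.4314·e_2 = (0.6179, -0.0732, 0.2276, 0.3252).
‖u_3‖ = 0.7380, so e_3 = (0.8372, -0.0991, 0.3084, 0.4406).

Q = [[-0.1741, -0.4350, 0.8372], [0.6963, -0.6525, -0.0991], [0.6963, 0.5437, 0.3084], [0.0000, 0.2990, 0.4406]], R = [[5.7446, -2.6112, -2.6112], [0.0000, 3.3439, -4.4314], [0.0000, 0.0000, 0.7380]]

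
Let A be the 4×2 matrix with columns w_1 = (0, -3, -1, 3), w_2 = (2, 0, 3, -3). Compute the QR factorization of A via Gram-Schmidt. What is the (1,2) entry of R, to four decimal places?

w_1 = (0, -3, -1, 3); ‖w_1‖ = 4.3589, so e_1 = (0.0000, -0.6882, -0.2294, 0.6882).
r_{12} = e_1·w_2 = -2.7530.

r_{12} = -2.7530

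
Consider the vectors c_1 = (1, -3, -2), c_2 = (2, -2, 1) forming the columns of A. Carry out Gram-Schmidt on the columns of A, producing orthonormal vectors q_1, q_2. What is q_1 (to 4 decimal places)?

q_1 = c_1/‖c_1‖ = (1, -3, -2)/3.7417 = (0.2673, -0.8018, -0.5345).

q_1 = (0.2673, -0.8018, -0.5345)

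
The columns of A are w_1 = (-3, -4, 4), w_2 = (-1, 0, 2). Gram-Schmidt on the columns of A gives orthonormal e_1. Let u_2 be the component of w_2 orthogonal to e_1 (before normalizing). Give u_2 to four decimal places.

u_2 = (-0.1951, 1.0732, 0.9268)

w_1 = (-3, -4, 4); ‖w_1‖ = 6.4031, so e_1 = (-0.4685, -0.6247, 0.6247).
e_1·w_2 = (-0.4685)·(-1) + (-0.6247)·0 + 0.6247·2 = 1.7179.
u_2 = w_2 − 1.7179·e_1 = (-0.1951, 1.0732, 0.9268).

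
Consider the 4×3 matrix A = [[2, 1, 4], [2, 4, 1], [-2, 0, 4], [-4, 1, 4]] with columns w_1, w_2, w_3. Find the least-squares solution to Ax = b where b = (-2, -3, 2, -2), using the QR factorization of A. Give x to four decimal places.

x = (-0.0449, -0.8553, -0.0279)

w_1 = (2, 2, -2, -4); ‖w_1‖ = 5.2915, so q_1 = (0.3780, 0.3780, -0.3780, -0.7559).
q_1·w_2 = 0.3780·1 + 0.3780·4 + (-0.3780)·0 + (-0.7559)·1 = 1.1339.
u_2 = w_2 − 1.1339·q_1 = (0.5714, 3.5714, 0.4286, 1.8571).
‖u_2‖ = 4.0883, so q_2 = (0.1398, 0.8736, 0.1048, 0.4543).
q_1·w_3 = 0.3780·4 + 0.3780·1 + (-0.3780)·4 + (-0.7559)·4 = -2.6458; q_2·w_3 = 0.1398·4 + 0.8736·1 + 0.1048·4 + 0.4543·4 = 3.6690.
u_3 = w_3 + 2.6458·q_1 − 3.6690·q_2 = (4.4872, -1.2051, 2.6154, 0.3333).
‖u_3‖ = 5.3421, so q_3 = (0.8400, -0.2256, 0.4896, 0.0624).
Qᵀb = (-1.1339, -3.5991, -0.1488).
Back-substitute: x_3 = -0.1488/5.3421 = -0.0279.
x_2 = (-3.5991 − 3.6690·(-0.0279))/4.0883 = -0.8553.
x_1 = (-1.1339 − 1.1339·(-0.8553) + 2.6458·(-0.0279))/5.2915 = -0.0449.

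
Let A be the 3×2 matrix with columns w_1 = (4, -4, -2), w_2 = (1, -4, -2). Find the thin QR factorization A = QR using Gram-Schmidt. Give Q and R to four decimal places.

Q = [[0.6667, -0.7454], [-0.6667, -0.5963], [-0.3333, -0.2981]], R = [[6.0000, 4.0000], [0.0000, 2.2361]]

w_1 = (4, -4, -2); ‖w_1‖ = 6.0000, so q_1 = (0.6667, -0.6667, -0.3333).
q_1·w_2 = 0.6667·1 + (-0.6667)·(-4) + (-0.3333)·(-2) = 4.0000.
u_2 = w_2 − 4.0000·q_1 = (-1.6667, -1.3333, -0.6667).
‖u_2‖ = 2.2361, so q_2 = (-0.7454, -0.5963, -0.2981).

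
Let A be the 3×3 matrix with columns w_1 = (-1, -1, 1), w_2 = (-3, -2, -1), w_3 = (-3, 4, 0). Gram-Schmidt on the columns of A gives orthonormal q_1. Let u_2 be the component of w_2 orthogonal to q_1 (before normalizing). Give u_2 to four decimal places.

w_1 = (-1, -1, 1); ‖w_1‖ = 1.7321, so q_1 = (-0.5774, -0.5774, 0.5774).
q_1·w_2 = (-0.5774)·(-3) + (-0.5774)·(-2) + 0.5774·(-1) = 2.3094.
u_2 = w_2 − 2.3094·q_1 = (-1.6667, -0.6667, -2.3333).

u_2 = (-1.6667, -0.6667, -2.3333)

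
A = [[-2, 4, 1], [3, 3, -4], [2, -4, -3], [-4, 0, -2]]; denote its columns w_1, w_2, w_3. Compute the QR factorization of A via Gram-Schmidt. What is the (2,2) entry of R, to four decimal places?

r_{22} = 6.2861

w_1 = (-2, 3, 2, -4); ‖w_1‖ = 5.7446, so q_1 = (-0.3482, 0.5222, 0.3482, -0.6963).
q_1·w_2 = (-0.3482)·4 + 0.5222·3 + 0.3482·(-4) + (-0.6963)·0 = -1.2185.
u_2 = w_2 + 1.2185·q_1 = (3.5758, 3.6364, -3.5758, -0.8485).
r_{22} = ‖u_2‖ = 6.2861.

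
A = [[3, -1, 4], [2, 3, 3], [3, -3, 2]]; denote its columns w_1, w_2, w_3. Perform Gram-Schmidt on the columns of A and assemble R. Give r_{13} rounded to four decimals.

r_{13} = 5.1168

w_1 = (3, 2, 3); ‖w_1‖ = 4.6904, so q_1 = (0.6396, 0.4264, 0.6396).
r_{13} = q_1·w_3 = 5.1168.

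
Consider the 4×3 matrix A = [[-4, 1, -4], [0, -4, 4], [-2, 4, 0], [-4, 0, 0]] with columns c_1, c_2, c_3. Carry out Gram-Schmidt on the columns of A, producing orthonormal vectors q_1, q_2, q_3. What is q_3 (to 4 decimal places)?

c_1 = (-4, 0, -2, -4); ‖c_1‖ = 6.0000, so q_1 = (-0.6667, 0.0000, -0.3333, -0.6667).
q_1·c_2 = (-0.6667)·1 + 0.0000·(-4) + (-0.3333)·4 + (-0.6667)·0 = -2.0000.
u_2 = c_2 + 2.0000·q_1 = (-0.3333, -4.0000, 3.3333, -1.3333).
‖u_2‖ = 5.3852, so q_2 = (-0.0619, -0.7428, 0.6190, -0.2476).
q_1·c_3 = (-0.6667)·(-4) + 0.0000·4 + (-0.3333)·0 + (-0.6667)·0 = 2.6667; q_2·c_3 = (-0.0619)·(-4) + (-0.7428)·4 + 0.6190·0 + (-0.2476)·0 = -2.7235.
u_3 = c_3 − 2.6667·q_1 + 2.7235·q_2 = (-2.3908, 1.9770, 2.5747, 1.1034).
‖u_3‖ = 4.1799, so q_3 = (-0.5720, 0.4730, 0.6160, 0.2640).

q_3 = (-0.5720, 0.4730, 0.6160, 0.2640)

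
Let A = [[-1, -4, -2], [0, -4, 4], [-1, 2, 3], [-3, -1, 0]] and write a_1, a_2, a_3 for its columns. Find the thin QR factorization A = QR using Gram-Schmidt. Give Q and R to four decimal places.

a_1 = (-1, 0, -1, -3); ‖a_1‖ = 3.3166, so q_1 = (-0.3015, 0.0000, -0.3015, -0.9045).
q_1·a_2 = (-0.3015)·(-4) + 0.0000·(-4) + (-0.3015)·2 + (-0.9045)·(-1) = 1.5076.
u_2 = a_2 − 1.5076·q_1 = (-3.5455, -4.0000, 2.4545, 0.3636).
‖u_2‖ = 5.8930, so q_2 = (-0.6016, -0.6788, 0.4165, 0.0617).
q_1·a_3 = (-0.3015)·(-2) + 0.0000·4 + (-0.3015)·3 + (-0.9045)·0 = -0.3015; q_2·a_3 = (-0.6016)·(-2) + (-0.6788)·4 + 0.4165·3 + 0.0617·0 = -0.2623.
u_3 = a_3 + 0.3015·q_1 + 0.2623·q_2 = (-2.2487, 3.8220, 3.0183, -0.2565).
‖u_3‖ = 5.3703, so q_3 = (-0.4187, 0.7117, 0.5620, -0.0478).

Q = [[-0.3015, -0.6016, -0.4187], [0.0000, -0.6788, 0.7117], [-0.3015, 0.4165, 0.5620], [-0.9045, 0.0617, -0.0478]], R = [[3.3166, 1.5076, -0.3015], [0.0000, 5.8930, -0.2623], [0.0000, 0.0000, 5.3703]]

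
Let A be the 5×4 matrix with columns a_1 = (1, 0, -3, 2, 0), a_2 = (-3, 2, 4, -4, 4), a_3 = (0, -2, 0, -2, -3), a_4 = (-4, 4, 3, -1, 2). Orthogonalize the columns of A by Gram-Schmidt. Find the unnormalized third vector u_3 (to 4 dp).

q_1 = a_1/‖a_1‖ = (1, 0, -3, 2, 0)/3.7417 = (0.2673, 0.0000, -0.8018, 0.5345, 0.0000).
r_{12} = q_1·a_2 = -6.1470.
u_2 = a_2 + 6.1470·q_1 = (-1.3571, 2.0000, -0.9286, -0.7143, 4.0000).
‖u_2‖ = 4.8181, so q_2 = (-0.2817, 0.4151, -0.1927, -0.1482, 0.8302).
r_{13} = q_1·a_3 = -1.0690; r_{23} = q_2·a_3 = -3.0243.
u_3 = a_3 + 1.0690·q_1 + 3.0243·q_2 = (-0.5662, -0.7446, -1.4400, -1.8769, -0.4892).

u_3 = (-0.5662, -0.7446, -1.4400, -1.8769, -0.4892)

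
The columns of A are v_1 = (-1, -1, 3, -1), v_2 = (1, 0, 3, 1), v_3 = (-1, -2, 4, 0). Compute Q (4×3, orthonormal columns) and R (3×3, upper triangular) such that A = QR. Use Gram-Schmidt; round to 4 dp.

v_1 = (-1, -1, 3, -1); ‖v_1‖ = 3.4641, so e_1 = (-0.2887, -0.2887, 0.8660, -0.2887).
e_1·v_2 = (-0.2887)·1 + (-0.2887)·0 + 0.8660·3 + (-0.2887)·1 = 2.0207.
u_2 = v_2 − 2.0207·e_1 = (1.5833, 0.5833, 1.2500, 1.5833).
‖u_2‖ = 2.6300, so e_2 = (0.6020, 0.2218, 0.4753, 0.6020).
e_1·v_3 = (-0.2887)·(-1) + (-0.2887)·(-2) + 0.8660·4 + (-0.2887)·0 = 4.3301; e_2·v_3 = 0.6020·(-1) + 0.2218·(-2) + 0.4753·4 + 0.6020·0 = 0.8555.
u_3 = v_3 − 4.3301·e_1 − 0.8555·e_2 = (-0.2651, -0.9398, -0.1566, 0.7349).
‖u_3‖ = 1.2321, so e_3 = (-0.2151, -0.7627, -0.1271, 0.5965).

Q = [[-0.2887, 0.6020, -0.2151], [-0.2887, 0.2218, -0.7627], [0.8660, 0.4753, -0.1271], [-0.2887, 0.6020, 0.5965]], R = [[3.4641, 2.0207, 4.3301], [0.0000, 2.6300, 0.8555], [0.0000, 0.0000, 1.2321]]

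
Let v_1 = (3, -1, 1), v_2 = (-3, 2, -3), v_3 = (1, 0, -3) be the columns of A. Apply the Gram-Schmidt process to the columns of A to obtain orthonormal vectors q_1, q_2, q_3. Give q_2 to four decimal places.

q_1 = v_1/‖v_1‖ = (3, -1, 1)/3.3166 = (0.9045, -0.3015, 0.3015).
r_{12} = q_1·v_2 = -4.2212.
u_2 = v_2 + 4.2212·q_1 = (0.8182, 0.7273, -1.7273).
‖u_2‖ = 2.0449, so q_2 = (0.4001, 0.3556, -0.8447).

q_2 = (0.4001, 0.3556, -0.8447)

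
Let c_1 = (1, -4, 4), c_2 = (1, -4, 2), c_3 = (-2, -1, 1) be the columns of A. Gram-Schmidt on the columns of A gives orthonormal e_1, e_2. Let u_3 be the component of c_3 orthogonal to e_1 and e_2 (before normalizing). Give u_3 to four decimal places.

u_3 = (-2.1176, -0.5294, 0.0000)

e_1 = c_1/‖c_1‖ = (1, -4, 4)/5.7446 = (0.1741, -0.6963, 0.6963).
r_{12} = e_1·c_2 = 4.3519.
u_2 = c_2 − 4.3519·e_1 = (0.2424, -0.9697, -1.0303).
‖u_2‖ = 1.4355, so e_2 = (0.1689, -0.6755, -0.7177).
r_{13} = e_1·c_3 = 1.0445; r_{23} = e_2·c_3 = -0.3800.
u_3 = c_3 − 1.0445·e_1 + 0.3800·e_2 = (-2.1176, -0.5294, 0.0000).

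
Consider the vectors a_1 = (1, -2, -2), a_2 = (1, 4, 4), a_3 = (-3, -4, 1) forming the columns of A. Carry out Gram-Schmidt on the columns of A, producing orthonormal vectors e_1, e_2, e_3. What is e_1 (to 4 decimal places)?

e_1 = (0.3333, -0.6667, -0.6667)

a_1 = (1, -2, -2); ‖a_1‖ = 3.0000, so e_1 = (0.3333, -0.6667, -0.6667).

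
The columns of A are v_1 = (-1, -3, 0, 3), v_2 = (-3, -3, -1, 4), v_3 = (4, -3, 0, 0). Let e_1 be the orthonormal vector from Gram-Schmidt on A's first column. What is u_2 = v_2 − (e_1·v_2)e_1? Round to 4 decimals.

u_2 = (-1.7368, 0.7895, -1.0000, 0.2105)

v_1 = (-1, -3, 0, 3); ‖v_1‖ = 4.3589, so e_1 = (-0.2294, -0.6882, 0.0000, 0.6882).
e_1·v_2 = (-0.2294)·(-3) + (-0.6882)·(-3) + 0.0000·(-1) + 0.6882·4 = 5.5060.
u_2 = v_2 − 5.5060·e_1 = (-1.7368, 0.7895, -1.0000, 0.2105).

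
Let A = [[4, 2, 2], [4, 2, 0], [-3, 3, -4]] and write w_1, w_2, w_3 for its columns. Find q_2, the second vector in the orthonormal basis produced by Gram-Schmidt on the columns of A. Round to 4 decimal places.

w_1 = (4, 4, -3); ‖w_1‖ = 6.4031, so q_1 = (0.6247, 0.6247, -0.4685).
q_1·w_2 = 0.6247·2 + 0.6247·2 + (-0.4685)·3 = 1.0932.
u_2 = w_2 − 1.0932·q_1 = (1.3171, 1.3171, 3.5122).
‖u_2‖ = 3.9755, so q_2 = (0.3313, 0.3313, 0.8835).

q_2 = (0.3313, 0.3313, 0.8835)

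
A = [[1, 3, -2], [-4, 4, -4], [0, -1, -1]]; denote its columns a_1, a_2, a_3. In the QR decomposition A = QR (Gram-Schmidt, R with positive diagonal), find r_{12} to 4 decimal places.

r_{12} = -3.1530

a_1 = (1, -4, 0); ‖a_1‖ = 4.1231, so q_1 = (0.2425, -0.9701, 0.0000).
r_{12} = q_1·a_2 = -3.1530.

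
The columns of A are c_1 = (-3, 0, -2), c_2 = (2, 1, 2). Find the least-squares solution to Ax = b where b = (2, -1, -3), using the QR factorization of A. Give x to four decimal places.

x = (-1.7647, -2.2941)

c_1 = (-3, 0, -2); ‖c_1‖ = 3.6056, so q_1 = (-0.8321, 0.0000, -0.5547).
q_1·c_2 = (-0.8321)·2 + 0.0000·1 + (-0.5547)·2 = -2.7735.
u_2 = c_2 + 2.7735·q_1 = (-0.3077, 1.0000, 0.4615).
‖u_2‖ = 1.1435, so q_2 = (-0.2691, 0.8745, 0.4036).
Qᵀb = (0.0000, -2.6234).
Back-substitute: x_2 = -2.6234/1.1435 = -2.2941.
x_1 = (0.0000 + 2.7735·(-2.2941))/3.6056 = -1.7647.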